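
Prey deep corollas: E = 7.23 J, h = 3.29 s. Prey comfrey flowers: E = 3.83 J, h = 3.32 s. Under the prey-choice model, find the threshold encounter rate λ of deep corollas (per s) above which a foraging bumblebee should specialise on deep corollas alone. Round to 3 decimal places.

0.336 per s

The zero-one rule: include comfrey flowers iff E₂/h₂ > λE₁/(1+λh₁). Equality gives the switch point.
λE₁h₂ = E₂ + λE₂h₁ ⇒ λ = E₂/(E₁h₂ − E₂h₁) = 3.83/(24 − 12.6) = 0.3359 per s.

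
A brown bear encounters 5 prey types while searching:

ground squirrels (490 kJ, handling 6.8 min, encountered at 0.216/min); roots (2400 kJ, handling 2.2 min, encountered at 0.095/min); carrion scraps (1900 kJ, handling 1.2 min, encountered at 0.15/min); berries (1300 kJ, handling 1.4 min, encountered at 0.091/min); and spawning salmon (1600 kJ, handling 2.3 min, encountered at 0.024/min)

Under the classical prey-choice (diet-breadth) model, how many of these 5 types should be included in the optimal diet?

Rank by E/h (kJ/min): carrion scraps 1.58e+03, roots 1.09e+03, berries 929, spawning salmon 696, ground squirrels 72.1. Include each in turn until the next type's E/h falls below the running intake rate.
Rate on top 1: 241.5. roots: 1.09e+03 > 241.5 → include.
Rate on top 2: 369.3. berries: 929 > 369.3 → include.
Rate on top 3: 416.3. spawning salmon: 696 > 416.3 → include.
Rate on top 4: 426.1. ground squirrels: 72.1 < 426.1 → exclude; stop.
Optimal diet: carrion scraps, roots, berries, spawning salmon — 4 of 5 types.

4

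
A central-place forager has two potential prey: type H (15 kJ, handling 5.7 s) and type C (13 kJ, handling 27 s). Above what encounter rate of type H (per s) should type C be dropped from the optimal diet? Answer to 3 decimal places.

Drop type C once their profitability E₂/h₂ falls below the rate achievable on type H alone: E₂/h₂ = λE₁/(1 + λh₁).
Solve for λ: λE₁h₂ = E₂(1 + λh₁) → λ(E₁h₂ − E₂h₁) = E₂ → λ = E₂/(E₁h₂ − E₂h₁).
λ = 13/(15×27 − 13×5.7) = 13/330.9 = 0.03929 per s.

0.039 per s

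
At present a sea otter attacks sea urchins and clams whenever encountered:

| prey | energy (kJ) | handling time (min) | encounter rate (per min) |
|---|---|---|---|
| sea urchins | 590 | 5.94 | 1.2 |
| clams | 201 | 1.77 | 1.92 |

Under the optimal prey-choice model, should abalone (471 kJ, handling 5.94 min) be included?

Current rate: (1.2×590 + 1.92×201)/(1 + 1.2×5.94 + 1.92×1.77) = 94.91 kJ/min.
abalone: E/h = 471/5.94 = 79.29 kJ/min.
79.29 < 94.91, so adding abalone would lower the average — exclude it.

No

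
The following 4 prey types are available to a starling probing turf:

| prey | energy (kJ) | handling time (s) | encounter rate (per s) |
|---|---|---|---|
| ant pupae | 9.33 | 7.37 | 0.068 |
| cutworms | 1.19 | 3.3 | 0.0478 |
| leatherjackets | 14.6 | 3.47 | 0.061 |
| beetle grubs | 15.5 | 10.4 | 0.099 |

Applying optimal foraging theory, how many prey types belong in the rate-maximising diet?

Rank by E/h (kJ/s): leatherjackets 4.21, beetle grubs 1.49, ant pupae 1.27, cutworms 0.361. Include each in turn until the next type's E/h falls below the running intake rate.
Rate on top 1: 0.735. beetle grubs: 1.49 > 0.735 → include.
Rate on top 2: 1.082. ant pupae: 1.27 > 1.082 → include.
Rate on top 3: 1.116. cutworms: 0.361 < 1.116 → exclude; stop.
Optimal diet: leatherjackets, beetle grubs, ant pupae — 3 of 4 types.

3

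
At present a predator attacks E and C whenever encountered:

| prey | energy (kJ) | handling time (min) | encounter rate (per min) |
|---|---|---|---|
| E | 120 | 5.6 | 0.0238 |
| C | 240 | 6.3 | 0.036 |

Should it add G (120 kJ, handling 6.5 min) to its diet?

Yes

Intake rate on the current diet: R = (0.0238×120 + 0.036×240) / (1 + 0.0238×5.6 + 0.036×6.3) = 11.5/1.36 = 8.452 kJ/min.
G: E/h = 120/6.5 = 18.46 kJ/min.
18.46 > 8.452, so adding G raises the average — include it.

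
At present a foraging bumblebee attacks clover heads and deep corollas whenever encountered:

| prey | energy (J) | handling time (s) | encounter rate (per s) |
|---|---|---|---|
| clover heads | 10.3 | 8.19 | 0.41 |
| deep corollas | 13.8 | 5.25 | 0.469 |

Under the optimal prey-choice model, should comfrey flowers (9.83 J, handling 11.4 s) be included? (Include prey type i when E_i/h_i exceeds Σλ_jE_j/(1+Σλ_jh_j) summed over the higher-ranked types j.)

No

Intake rate on the current diet: R = (0.41×10.3 + 0.469×13.8) / (1 + 0.41×8.19 + 0.469×5.25) = 10.7/6.82 = 1.568 J/s.
comfrey flowers: E/h = 9.83/11.4 = 0.8623 J/s.
0.8623 < 1.568, so adding comfrey flowers would lower the average — exclude it.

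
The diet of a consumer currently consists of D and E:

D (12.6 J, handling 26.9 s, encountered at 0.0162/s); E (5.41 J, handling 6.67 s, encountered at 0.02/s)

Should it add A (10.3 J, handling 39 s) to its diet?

Current rate: (0.0162×12.6 + 0.02×5.41)/(1 + 0.0162×26.9 + 0.02×6.67) = 0.199 J/s.
Profitability of A: 10.3/39 = 0.2641 J/s.
0.2641 > 0.199, so adding A raises the average — include it.

Yes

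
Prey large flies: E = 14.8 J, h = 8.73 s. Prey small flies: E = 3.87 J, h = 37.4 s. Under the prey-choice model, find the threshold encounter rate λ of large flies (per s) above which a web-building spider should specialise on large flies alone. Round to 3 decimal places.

0.007 per s

Drop small flies once their profitability E₂/h₂ falls below the rate achievable on large flies alone: E₂/h₂ = λE₁/(1 + λh₁).
Solve for λ: λE₁h₂ = E₂(1 + λh₁) → λ(E₁h₂ − E₂h₁) = E₂ → λ = E₂/(E₁h₂ − E₂h₁).
λ = 3.87/(14.8×37.4 − 3.87×8.73) = 3.87/519.7 = 0.007446 per s.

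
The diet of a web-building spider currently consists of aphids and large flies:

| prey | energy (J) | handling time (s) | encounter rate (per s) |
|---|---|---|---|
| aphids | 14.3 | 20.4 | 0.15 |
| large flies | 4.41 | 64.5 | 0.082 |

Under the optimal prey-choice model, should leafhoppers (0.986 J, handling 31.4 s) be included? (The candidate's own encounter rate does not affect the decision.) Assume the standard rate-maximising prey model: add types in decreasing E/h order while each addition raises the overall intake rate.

No

Current rate: (0.15×14.3 + 0.082×4.41)/(1 + 0.15×20.4 + 0.082×64.5) = 0.2681 J/s.
leafhoppers: E/h = 0.986/31.4 = 0.0314 J/s.
Since 0.0314 < R, time spent handling leafhoppers is better spent searching.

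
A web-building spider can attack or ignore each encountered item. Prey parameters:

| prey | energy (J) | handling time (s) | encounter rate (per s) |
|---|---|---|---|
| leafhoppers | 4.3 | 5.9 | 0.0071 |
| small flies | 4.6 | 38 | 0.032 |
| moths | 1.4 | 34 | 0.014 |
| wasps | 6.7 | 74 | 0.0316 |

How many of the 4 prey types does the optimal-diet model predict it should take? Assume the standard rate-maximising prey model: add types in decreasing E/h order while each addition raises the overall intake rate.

3

E/h in descending order: leafhoppers 0.729, small flies 0.121, wasps 0.0905, moths 0.0412 J/s. The optimal diet is the largest prefix of this list for which every included type satisfies E_i/h_i > R on the types above it.
Rate on top 1: 0.0293. small flies: 0.121 > 0.0293 → include.
Rate on top 2: 0.07872. wasps: 0.0905 > 0.07872 → include.
Rate on top 3: 0.08473. moths: 0.0412 < 0.08473 → exclude; stop.
Optimal diet: leafhoppers, small flies, wasps — 3 of 4 types.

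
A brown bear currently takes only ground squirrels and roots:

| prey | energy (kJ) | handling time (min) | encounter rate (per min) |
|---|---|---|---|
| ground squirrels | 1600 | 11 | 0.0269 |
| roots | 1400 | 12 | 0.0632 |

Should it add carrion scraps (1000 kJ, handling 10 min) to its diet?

Yes

Intake rate on the current diet: R = (0.0269×1600 + 0.0632×1400) / (1 + 0.0269×11 + 0.0632×12) = 131.5/2.054 = 64.02 kJ/min.
Profitability of carrion scraps: 1000/10 = 100 kJ/min.
100 > 64.02, so adding carrion scraps raises the average — include it.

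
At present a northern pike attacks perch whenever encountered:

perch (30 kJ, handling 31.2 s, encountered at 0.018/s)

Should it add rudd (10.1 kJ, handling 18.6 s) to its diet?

Current rate: (0.018×30)/(1 + 0.018×31.2) = 0.3458 kJ/s.
Profitability of rudd: 10.1/18.6 = 0.543 kJ/s.
Since 0.543 > R, including rudd increases the long-run rate.

Yes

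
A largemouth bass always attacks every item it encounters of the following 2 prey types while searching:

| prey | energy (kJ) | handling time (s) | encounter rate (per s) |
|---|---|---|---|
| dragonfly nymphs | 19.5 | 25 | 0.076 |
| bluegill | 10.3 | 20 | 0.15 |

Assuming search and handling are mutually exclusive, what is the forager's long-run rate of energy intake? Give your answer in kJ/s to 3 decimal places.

R = (0.076×19.5 + 0.15×10.3) / (1 + 0.076×25 + 0.15×20) = 3.027/5.9 = 0.5131 kJ/s.

0.513 kJ/s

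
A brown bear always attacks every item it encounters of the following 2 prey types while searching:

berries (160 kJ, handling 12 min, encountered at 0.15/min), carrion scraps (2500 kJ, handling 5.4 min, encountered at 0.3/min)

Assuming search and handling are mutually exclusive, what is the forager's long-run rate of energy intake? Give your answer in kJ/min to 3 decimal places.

175.113 kJ/min

R = (0.15×160 + 0.3×2500) / (1 + 0.15×12 + 0.3×5.4) = 774/4.42 = 175.1 kJ/min.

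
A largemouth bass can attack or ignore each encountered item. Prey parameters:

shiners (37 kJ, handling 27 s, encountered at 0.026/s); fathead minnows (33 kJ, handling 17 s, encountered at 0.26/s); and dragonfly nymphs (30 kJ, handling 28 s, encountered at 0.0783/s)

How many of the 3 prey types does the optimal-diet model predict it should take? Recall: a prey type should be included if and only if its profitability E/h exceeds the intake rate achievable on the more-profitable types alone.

Rank by E/h (kJ/s): fathead minnows 1.94, shiners 1.37, dragonfly nymphs 1.07. Include each in turn until the next type's E/h falls below the running intake rate.
Rate on top 1: 1.583. shiners: 1.37 < 1.583 → exclude; stop.
Optimal diet: fathead minnows — 1 of 3 types.

1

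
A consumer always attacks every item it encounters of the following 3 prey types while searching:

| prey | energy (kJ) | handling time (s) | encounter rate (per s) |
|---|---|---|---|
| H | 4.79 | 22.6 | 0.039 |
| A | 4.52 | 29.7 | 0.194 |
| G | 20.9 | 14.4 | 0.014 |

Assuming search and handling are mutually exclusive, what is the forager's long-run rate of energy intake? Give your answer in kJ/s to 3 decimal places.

0.173 kJ/s

R = (0.039×4.79 + 0.194×4.52 + 0.014×20.9) / (1 + 0.039×22.6 + 0.194×29.7 + 0.014×14.4) = 1.356/7.845 = 0.1729 kJ/s.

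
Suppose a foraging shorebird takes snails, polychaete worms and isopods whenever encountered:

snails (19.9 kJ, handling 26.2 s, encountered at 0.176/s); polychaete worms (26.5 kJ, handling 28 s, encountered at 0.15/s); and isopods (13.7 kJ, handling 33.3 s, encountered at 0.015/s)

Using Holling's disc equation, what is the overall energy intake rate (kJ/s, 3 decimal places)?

Energy encountered per unit search time: 0.176×19.9 + 0.15×26.5 + 0.015×13.7 = 7.683 kJ/s.
Handling time per unit search time: 0.176×26.2 + 0.15×28 + 0.015×33.3 = 9.311.
Rate = 7.683/(1 + 9.311) = 0.7451 kJ/s.

0.745 kJ/s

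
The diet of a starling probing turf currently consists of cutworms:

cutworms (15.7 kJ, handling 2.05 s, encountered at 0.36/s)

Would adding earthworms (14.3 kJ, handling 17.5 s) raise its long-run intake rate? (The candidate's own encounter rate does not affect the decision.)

Current rate: (0.36×15.7)/(1 + 0.36×2.05) = 3.252 kJ/s.
earthworms: E/h = 14.3/17.5 = 0.8171 kJ/s.
0.8171 < 3.252, so adding earthworms would lower the average — exclude it.

No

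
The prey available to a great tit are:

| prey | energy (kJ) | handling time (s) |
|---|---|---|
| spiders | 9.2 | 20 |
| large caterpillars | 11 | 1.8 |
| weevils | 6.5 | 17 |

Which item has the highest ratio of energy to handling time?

large caterpillars

In descending order of E/h:
large caterpillars: 11/1.8 = 6.11 kJ/s
spiders: 9.2/20 = 0.46 kJ/s
weevils: 6.5/17 = 0.382 kJ/s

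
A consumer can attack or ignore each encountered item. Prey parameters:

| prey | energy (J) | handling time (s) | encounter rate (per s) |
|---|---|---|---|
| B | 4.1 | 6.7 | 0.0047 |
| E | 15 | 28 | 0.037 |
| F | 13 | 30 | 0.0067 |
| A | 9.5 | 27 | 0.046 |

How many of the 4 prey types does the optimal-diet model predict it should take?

Profitabilities (E/h, J/s): B 0.612, E 0.536, F 0.433, A 0.352. Add prey in this order while the next type's profitability exceeds the intake rate on those already taken.
Rate on top 1: 0.01868. E: 0.536 > 0.01868 → include.
Rate on top 2: 0.2778. F: 0.433 > 0.2778 → include.
Rate on top 3: 0.2915. A: 0.352 > 0.2915 → include.
Optimal diet: B, E, F, A — 4 of 4 types.

4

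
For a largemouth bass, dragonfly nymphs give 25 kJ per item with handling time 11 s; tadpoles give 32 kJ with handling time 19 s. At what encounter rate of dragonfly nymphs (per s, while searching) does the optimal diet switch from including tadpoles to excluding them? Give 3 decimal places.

Drop tadpoles once their profitability E₂/h₂ falls below the rate achievable on dragonfly nymphs alone: E₂/h₂ = λE₁/(1 + λh₁).
Solve for λ: λE₁h₂ = E₂(1 + λh₁) → λ(E₁h₂ − E₂h₁) = E₂ → λ = E₂/(E₁h₂ − E₂h₁).
λ = 32/(25×19 − 32×11) = 32/123 = 0.2602 per s.

0.260 per s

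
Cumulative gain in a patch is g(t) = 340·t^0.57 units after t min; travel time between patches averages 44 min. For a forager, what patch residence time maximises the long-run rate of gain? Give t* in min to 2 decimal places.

58.33 min

Maximise g(t)/(T+t): set derivative to zero → g'(t)(T+t) = g(t).
g'(t) = 0.57·340·t^-0.43. Setting 0.57·340·t^-0.43 = 340·t^0.57/(44+t) gives 0.57(44+t) = t, so 0.43·t = 0.57×44.
t* = 0.57×44/0.43 = 58.33 min.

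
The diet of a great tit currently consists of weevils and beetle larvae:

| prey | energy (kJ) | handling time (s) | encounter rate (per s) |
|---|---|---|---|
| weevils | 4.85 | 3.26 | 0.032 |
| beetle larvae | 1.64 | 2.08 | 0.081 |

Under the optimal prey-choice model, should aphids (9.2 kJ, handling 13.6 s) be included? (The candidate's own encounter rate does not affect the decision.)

Intake rate on the current diet: R = (0.032×4.85 + 0.081×1.64) / (1 + 0.032×3.26 + 0.081×2.08) = 0.288/1.273 = 0.2263 kJ/s.
aphids: E/h = 9.2/13.6 = 0.6765 kJ/s.
0.6765 > 0.2263, so adding aphids raises the average — include it.

Yes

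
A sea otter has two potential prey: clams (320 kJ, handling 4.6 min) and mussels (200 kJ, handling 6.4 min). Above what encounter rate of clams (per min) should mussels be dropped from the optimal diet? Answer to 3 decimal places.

Drop mussels once their profitability E₂/h₂ falls below the rate achievable on clams alone: E₂/h₂ = λE₁/(1 + λh₁).
Solve for λ: λE₁h₂ = E₂(1 + λh₁) → λ(E₁h₂ − E₂h₁) = E₂ → λ = E₂/(E₁h₂ − E₂h₁).
λ = 200/(320×6.4 − 200×4.6) = 200/1128 = 0.1773 per min.

0.177 per min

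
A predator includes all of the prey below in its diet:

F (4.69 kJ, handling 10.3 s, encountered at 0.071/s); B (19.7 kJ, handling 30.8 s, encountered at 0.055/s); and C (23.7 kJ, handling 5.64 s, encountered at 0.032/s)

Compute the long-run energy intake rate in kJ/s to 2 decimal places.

0.60 kJ/s

R = Σλ_iE_i / (1 + Σλ_ih_i)
Numerator: 0.071×4.69 + 0.055×19.7 + 0.032×23.7 = 2.175
Denominator: 1 + 0.071×10.3 + 0.055×30.8 + 0.032×5.64 = 3.606
R = 2.175/3.606 = 0.6032 kJ/s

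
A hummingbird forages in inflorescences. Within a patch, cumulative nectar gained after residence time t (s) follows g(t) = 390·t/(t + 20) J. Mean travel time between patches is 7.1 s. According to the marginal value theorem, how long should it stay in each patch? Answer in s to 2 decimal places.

11.92 s

By the marginal value theorem, leave when the instantaneous gain rate g'(t) equals the habitat-wide average g(t)/(T + t).
g'(t) = 390·20/(t + 20)². Setting 390·20/(t+20)² = 390t/[(t+20)(7.1+t)] gives 20(7.1+t) = t(t+20), so t² = 20×7.1 = 142.
t* = √142 = 11.92 s.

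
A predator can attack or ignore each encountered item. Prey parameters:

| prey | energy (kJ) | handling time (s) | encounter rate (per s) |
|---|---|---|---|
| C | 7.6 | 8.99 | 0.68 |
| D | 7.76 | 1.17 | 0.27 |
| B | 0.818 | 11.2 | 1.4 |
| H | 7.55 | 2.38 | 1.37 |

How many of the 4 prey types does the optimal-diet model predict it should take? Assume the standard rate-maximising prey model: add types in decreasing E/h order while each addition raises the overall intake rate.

E/h in descending order: D 6.63, H 3.17, C 0.845, B 0.073 kJ/s. The optimal diet is the largest prefix of this list for which every included type satisfies E_i/h_i > R on the types above it.
Rate on top 1: 1.592. H: 3.17 > 1.592 → include.
Rate on top 2: 2.718. C: 0.845 < 2.718 → exclude; stop.
Optimal diet: D, H — 2 of 4 types.

2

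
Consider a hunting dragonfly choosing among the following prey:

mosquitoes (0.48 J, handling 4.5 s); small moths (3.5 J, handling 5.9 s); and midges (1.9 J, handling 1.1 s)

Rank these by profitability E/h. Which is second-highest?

small moths

Profitability E/h (J/s): mosquitoes = 0.48/4.5 = 0.107, small moths = 3.5/5.9 = 0.593, midges = 1.9/1.1 = 1.73.
Ranked: midges > small moths > mosquitoes.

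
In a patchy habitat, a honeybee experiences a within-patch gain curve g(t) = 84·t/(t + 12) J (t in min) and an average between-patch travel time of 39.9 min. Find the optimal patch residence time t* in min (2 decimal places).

21.88 min

Optimal t* satisfies g'(t*) = g(t*)/(T + t*).
g'(t) = 84·12/(t + 12)². Setting 84·12/(t+12)² = 84t/[(t+12)(39.9+t)] gives 12(39.9+t) = t(t+12), so t² = 12×39.9 = 478.8.
t* = √478.8 = 21.88 min.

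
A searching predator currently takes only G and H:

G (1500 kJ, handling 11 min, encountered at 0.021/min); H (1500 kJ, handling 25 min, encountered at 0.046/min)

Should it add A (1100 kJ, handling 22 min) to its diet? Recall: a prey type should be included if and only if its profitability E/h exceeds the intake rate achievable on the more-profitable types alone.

Intake rate on the current diet: R = (0.021×1500 + 0.046×1500) / (1 + 0.021×11 + 0.046×25) = 100.5/2.381 = 42.21 kJ/min.
A: E/h = 1100/22 = 50 kJ/min.
Since 50 > R, including A increases the long-run rate.

Yes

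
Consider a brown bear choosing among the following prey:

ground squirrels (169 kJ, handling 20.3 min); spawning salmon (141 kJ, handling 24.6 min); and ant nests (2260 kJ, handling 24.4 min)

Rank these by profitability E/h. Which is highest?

Profitability E/h (kJ/min): ground squirrels = 169/20.3 = 8.33, spawning salmon = 141/24.6 = 5.73, ant nests = 2260/24.4 = 92.6.
Ranked: ant nests > ground squirrels > spawning salmon.

ant nests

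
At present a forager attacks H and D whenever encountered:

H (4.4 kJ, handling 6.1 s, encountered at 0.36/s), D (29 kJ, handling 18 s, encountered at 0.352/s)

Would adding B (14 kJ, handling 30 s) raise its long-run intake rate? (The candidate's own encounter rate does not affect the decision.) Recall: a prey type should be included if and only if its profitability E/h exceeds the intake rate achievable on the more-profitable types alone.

Intake rate on the current diet: R = (0.36×4.4 + 0.352×29) / (1 + 0.36×6.1 + 0.352×18) = 11.79/9.532 = 1.237 kJ/s.
Profitability of B: 14/30 = 0.4667 kJ/s.
0.4667 < 1.237, so adding B would lower the average — exclude it.

No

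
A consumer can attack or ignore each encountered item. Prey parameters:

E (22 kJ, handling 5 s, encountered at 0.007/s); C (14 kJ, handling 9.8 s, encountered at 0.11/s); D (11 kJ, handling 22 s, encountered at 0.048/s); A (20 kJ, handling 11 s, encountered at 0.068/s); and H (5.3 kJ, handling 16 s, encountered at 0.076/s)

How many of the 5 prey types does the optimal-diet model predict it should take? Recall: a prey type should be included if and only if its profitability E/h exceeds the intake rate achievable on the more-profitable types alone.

3

Profitabilities (E/h, kJ/s): E 4.4, A 1.82, C 1.43, D 0.5, H 0.331. Add prey in this order while the next type's profitability exceeds the intake rate on those already taken.
Rate on top 1: 0.1488. A: 1.82 > 0.1488 → include.
Rate on top 2: 0.8491. C: 1.43 > 0.8491 → include.
Rate on top 3: 1.067. D: 0.5 < 1.067 → exclude; stop.
Optimal diet: E, A, C — 3 of 5 types.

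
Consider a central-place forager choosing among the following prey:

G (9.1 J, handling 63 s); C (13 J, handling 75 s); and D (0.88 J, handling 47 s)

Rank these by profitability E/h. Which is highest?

Profitability E/h (J/s): G = 9.1/63 = 0.144, C = 13/75 = 0.173, D = 0.88/47 = 0.0187.
Ranked: C > G > D.

C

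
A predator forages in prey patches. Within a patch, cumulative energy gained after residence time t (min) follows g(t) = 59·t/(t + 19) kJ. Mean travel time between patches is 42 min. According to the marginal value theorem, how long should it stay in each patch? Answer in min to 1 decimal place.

28.2 min

By the marginal value theorem, leave when the instantaneous gain rate g'(t) equals the habitat-wide average g(t)/(T + t).
g'(t) = 59·19/(t + 19)². Setting 59·19/(t+19)² = 59t/[(t+19)(42+t)] gives 19(42+t) = t(t+19), so t² = 19×42 = 798.
t* = √798 = 28.25 min.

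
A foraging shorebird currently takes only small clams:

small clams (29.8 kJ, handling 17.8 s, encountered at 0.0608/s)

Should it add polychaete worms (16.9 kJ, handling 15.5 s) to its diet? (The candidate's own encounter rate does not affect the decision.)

On small clams alone, R = ΣλE/(1+Σλh) = 1.812/2.082 = 0.8701 kJ/s.
Profitability of polychaete worms: 16.9/15.5 = 1.09 kJ/s.
1.09 > 0.8701, so adding polychaete worms raises the average — include it.

Yes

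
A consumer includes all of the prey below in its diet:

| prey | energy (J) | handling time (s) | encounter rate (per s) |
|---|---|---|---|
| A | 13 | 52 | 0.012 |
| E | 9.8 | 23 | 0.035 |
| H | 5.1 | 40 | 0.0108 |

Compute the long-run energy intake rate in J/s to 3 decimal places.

R = Σλ_iE_i / (1 + Σλ_ih_i)
Numerator: 0.012×13 + 0.035×9.8 + 0.0108×5.1 = 0.5541
Denominator: 1 + 0.012×52 + 0.035×23 + 0.0108×40 = 2.861
R = 0.5541/2.861 = 0.1937 J/s

0.194 J/s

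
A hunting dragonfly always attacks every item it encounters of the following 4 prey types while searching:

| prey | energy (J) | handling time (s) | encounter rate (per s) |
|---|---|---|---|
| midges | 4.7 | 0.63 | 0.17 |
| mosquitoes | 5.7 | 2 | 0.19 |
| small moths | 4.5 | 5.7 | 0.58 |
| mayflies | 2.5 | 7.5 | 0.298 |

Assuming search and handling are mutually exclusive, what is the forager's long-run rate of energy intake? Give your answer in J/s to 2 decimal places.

0.75 J/s

R = (0.17×4.7 + 0.19×5.7 + 0.58×4.5 + 0.298×2.5) / (1 + 0.17×0.63 + 0.19×2 + 0.58×5.7 + 0.298×7.5) = 5.237/7.028 = 0.7452 J/s.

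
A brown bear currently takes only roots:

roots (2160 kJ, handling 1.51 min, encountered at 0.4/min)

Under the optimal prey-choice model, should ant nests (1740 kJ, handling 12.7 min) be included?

Intake rate on the current diet: R = (0.4×2160) / (1 + 0.4×1.51) = 864/1.604 = 538.7 kJ/min.
ant nests: E/h = 1740/12.7 = 137 kJ/min.
Since 137 < R, time spent handling ant nests is better spent searching.

No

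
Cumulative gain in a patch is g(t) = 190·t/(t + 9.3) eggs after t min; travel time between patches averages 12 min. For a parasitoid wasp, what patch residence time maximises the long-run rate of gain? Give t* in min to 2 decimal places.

Optimal t* satisfies g'(t*) = g(t*)/(T + t*).
g'(t) = 190·9.3/(t + 9.3)². Setting 190·9.3/(t+9.3)² = 190t/[(t+9.3)(12+t)] gives 9.3(12+t) = t(t+9.3), so t² = 9.3×12 = 111.6.
t* = √111.6 = 10.56 min.

10.56 min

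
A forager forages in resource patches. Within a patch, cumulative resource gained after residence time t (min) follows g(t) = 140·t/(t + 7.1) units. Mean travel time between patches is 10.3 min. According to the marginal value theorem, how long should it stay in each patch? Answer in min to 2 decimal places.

8.55 min

Optimal t* satisfies g'(t*) = g(t*)/(T + t*).
g'(t) = 140·7.1/(t + 7.1)². Setting 140·7.1/(t+7.1)² = 140t/[(t+7.1)(10.3+t)] gives 7.1(10.3+t) = t(t+7.1), so t² = 7.1×10.3 = 73.13.
t* = √73.13 = 8.552 min.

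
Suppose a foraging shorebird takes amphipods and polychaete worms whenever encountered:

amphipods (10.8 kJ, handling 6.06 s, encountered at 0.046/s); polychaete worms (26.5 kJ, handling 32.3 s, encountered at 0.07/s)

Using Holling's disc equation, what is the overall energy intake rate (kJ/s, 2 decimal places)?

R = Σλ_iE_i / (1 + Σλ_ih_i)
Numerator: 0.046×10.8 + 0.07×26.5 = 2.352
Denominator: 1 + 0.046×6.06 + 0.07×32.3 = 3.54
R = 2.352/3.54 = 0.6644 kJ/s

0.66 kJ/s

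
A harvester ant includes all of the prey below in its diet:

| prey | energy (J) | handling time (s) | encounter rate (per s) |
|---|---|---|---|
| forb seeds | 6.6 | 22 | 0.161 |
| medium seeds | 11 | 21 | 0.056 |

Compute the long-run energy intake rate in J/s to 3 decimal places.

0.294 J/s

R = (0.161×6.6 + 0.056×11) / (1 + 0.161×22 + 0.056×21) = 1.679/5.718 = 0.2936 J/s.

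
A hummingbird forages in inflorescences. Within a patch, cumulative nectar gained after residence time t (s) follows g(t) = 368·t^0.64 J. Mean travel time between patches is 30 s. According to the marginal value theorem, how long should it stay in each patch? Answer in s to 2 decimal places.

By the marginal value theorem, leave when the instantaneous gain rate g'(t) equals the habitat-wide average g(t)/(T + t).
g'(t) = 0.64·368·t^-0.36. Setting 0.64·368·t^-0.36 = 368·t^0.64/(30+t) gives 0.64(30+t) = t, so 0.36·t = 0.64×30.
t* = 0.64×30/0.36 = 53.33 s.

53.33 s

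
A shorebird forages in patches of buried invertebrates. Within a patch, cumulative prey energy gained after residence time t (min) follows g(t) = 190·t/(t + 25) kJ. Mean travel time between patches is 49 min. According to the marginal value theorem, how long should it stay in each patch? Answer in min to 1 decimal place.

35.0 min

Optimal t* satisfies g'(t*) = g(t*)/(T + t*).
g'(t) = 190·25/(t + 25)². Setting 190·25/(t+25)² = 190t/[(t+25)(49+t)] gives 25(49+t) = t(t+25), so t² = 25×49 = 1225.
t* = √1225 = 35 min.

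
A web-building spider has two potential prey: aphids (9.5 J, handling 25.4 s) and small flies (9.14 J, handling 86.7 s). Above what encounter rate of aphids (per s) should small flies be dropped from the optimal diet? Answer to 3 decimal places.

0.015 per s

The zero-one rule: include small flies iff E₂/h₂ > λE₁/(1+λh₁). Equality gives the switch point.
λE₁h₂ = E₂ + λE₂h₁ ⇒ λ = E₂/(E₁h₂ − E₂h₁) = 9.14/(823.6 − 232.2) = 0.01545 per s.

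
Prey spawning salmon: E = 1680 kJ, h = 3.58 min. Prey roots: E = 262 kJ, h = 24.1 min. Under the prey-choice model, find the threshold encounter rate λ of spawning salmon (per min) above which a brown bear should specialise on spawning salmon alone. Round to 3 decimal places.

At the threshold, the rate on spawning salmon alone equals the profitability of roots: λ·1680/(1 + λ·3.58) = 262/24.1 = 10.87.
Rearranging, λ(1680 − 10.87×3.58) = 10.87, so λ = 10.87/1641 = 0.006625 per min.

0.007 per min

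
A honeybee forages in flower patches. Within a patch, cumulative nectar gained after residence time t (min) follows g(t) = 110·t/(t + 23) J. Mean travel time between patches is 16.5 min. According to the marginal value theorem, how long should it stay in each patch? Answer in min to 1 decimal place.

Optimal t* satisfies g'(t*) = g(t*)/(T + t*).
g'(t) = 110·23/(t + 23)². Setting 110·23/(t+23)² = 110t/[(t+23)(16.5+t)] gives 23(16.5+t) = t(t+23), so t² = 23×16.5 = 379.5.
t* = √379.5 = 19.48 min.

19.5 min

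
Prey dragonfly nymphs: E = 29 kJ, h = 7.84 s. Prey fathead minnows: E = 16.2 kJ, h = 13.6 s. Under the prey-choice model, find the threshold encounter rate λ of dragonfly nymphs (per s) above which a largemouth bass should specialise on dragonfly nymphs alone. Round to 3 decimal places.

0.061 per s

The zero-one rule: include fathead minnows iff E₂/h₂ > λE₁/(1+λh₁). Equality gives the switch point.
λE₁h₂ = E₂ + λE₂h₁ ⇒ λ = E₂/(E₁h₂ − E₂h₁) = 16.2/(394.4 − 127) = 0.06059 per s.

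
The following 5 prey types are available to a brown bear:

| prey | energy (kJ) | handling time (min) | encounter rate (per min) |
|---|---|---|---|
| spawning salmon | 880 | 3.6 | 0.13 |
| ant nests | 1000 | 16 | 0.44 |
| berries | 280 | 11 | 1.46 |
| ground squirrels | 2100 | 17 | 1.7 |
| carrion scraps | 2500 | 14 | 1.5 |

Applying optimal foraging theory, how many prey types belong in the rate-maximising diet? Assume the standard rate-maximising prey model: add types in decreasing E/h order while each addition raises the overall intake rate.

E/h in descending order: spawning salmon 244, carrion scraps 179, ground squirrels 124, ant nests 62.5, berries 25.5 kJ/min. The optimal diet is the largest prefix of this list for which every included type satisfies E_i/h_i > R on the types above it.
Rate on top 1: 77.93. carrion scraps: 179 > 77.93 → include.
Rate on top 2: 172. ground squirrels: 124 < 172 → exclude; stop.
Optimal diet: spawning salmon, carrion scraps — 2 of 5 types.

2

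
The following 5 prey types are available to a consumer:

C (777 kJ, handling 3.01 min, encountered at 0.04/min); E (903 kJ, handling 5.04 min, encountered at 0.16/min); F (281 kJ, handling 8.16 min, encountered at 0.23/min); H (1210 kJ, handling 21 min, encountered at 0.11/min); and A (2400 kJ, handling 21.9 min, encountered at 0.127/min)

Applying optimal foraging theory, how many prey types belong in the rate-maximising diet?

Rank by E/h (kJ/min): C 258, E 179, A 110, H 57.6, F 34.4. Include each in turn until the next type's E/h falls below the running intake rate.
Rate on top 1: 27.74. E: 179 > 27.74 → include.
Rate on top 2: 91.11. A: 110 > 91.11 → include.
Rate on top 3: 102. H: 57.6 < 102 → exclude; stop.
Optimal diet: C, E, A — 3 of 5 types.

3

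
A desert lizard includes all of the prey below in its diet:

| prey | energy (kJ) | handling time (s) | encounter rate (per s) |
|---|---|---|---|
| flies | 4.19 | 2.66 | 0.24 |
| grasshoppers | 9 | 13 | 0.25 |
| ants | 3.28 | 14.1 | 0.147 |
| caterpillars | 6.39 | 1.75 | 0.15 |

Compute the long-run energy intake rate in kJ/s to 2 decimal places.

0.65 kJ/s

Energy encountered per unit search time: 0.24×4.19 + 0.25×9 + 0.147×3.28 + 0.15×6.39 = 4.696 kJ/s.
Handling time per unit search time: 0.24×2.66 + 0.25×13 + 0.147×14.1 + 0.15×1.75 = 6.224.
Rate = 4.696/(1 + 6.224) = 0.6501 kJ/s.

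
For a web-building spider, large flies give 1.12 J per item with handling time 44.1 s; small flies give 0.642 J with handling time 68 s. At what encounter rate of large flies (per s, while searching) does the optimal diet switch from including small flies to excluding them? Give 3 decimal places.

At the threshold, the rate on large flies alone equals the profitability of small flies: λ·1.12/(1 + λ·44.1) = 0.642/68 = 0.009441.
Rearranging, λ(1.12 − 0.009441×44.1) = 0.009441, so λ = 0.009441/0.7036 = 0.01342 per s.

0.013 per s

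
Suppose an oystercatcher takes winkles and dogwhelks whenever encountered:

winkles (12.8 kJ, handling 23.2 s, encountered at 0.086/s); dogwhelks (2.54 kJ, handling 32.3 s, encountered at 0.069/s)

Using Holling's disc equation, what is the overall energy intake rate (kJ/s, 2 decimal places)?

0.24 kJ/s

Energy encountered per unit search time: 0.086×12.8 + 0.069×2.54 = 1.276 kJ/s.
Handling time per unit search time: 0.086×23.2 + 0.069×32.3 = 4.224.
Rate = 1.276/(1 + 4.224) = 0.2443 kJ/s.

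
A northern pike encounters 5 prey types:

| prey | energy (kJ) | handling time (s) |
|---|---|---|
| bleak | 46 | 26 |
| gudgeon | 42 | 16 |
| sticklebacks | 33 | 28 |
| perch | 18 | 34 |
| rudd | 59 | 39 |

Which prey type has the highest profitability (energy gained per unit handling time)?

In descending order of E/h:
gudgeon: 42/16 = 2.62 kJ/s
bleak: 46/26 = 1.77 kJ/s
rudd: 59/39 = 1.51 kJ/s
sticklebacks: 33/28 = 1.18 kJ/s
perch: 18/34 = 0.529 kJ/s

gudgeon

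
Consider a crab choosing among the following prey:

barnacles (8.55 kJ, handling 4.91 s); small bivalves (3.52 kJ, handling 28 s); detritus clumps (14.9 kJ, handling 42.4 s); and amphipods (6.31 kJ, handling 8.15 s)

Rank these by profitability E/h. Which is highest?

Profitability E/h (kJ/s): barnacles = 8.55/4.91 = 1.74, small bivalves = 3.52/28 = 0.126, detritus clumps = 14.9/42.4 = 0.351, amphipods = 6.31/8.15 = 0.774.
Ranked: barnacles > amphipods > detritus clumps > small bivalves.

barnacles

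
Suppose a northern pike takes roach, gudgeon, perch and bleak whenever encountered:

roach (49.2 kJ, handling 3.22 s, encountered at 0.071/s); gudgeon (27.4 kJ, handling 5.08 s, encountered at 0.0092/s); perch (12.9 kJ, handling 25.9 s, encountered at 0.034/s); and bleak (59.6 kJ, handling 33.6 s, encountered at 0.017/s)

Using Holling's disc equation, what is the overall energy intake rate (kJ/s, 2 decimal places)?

Energy encountered per unit search time: 0.071×49.2 + 0.0092×27.4 + 0.034×12.9 + 0.017×59.6 = 5.197 kJ/s.
Handling time per unit search time: 0.071×3.22 + 0.0092×5.08 + 0.034×25.9 + 0.017×33.6 = 1.727.
Rate = 5.197/(1 + 1.727) = 1.906 kJ/s.

1.91 kJ/s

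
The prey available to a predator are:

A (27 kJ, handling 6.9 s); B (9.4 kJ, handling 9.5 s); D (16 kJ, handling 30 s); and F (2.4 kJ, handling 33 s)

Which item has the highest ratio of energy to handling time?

A

In descending order of E/h:
A: 27/6.9 = 3.91 kJ/s
B: 9.4/9.5 = 0.989 kJ/s
D: 16/30 = 0.533 kJ/s
F: 2.4/33 = 0.0727 kJ/s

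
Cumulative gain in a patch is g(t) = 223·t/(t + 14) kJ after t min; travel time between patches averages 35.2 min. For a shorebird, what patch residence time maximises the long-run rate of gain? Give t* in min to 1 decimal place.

By the marginal value theorem, leave when the instantaneous gain rate g'(t) equals the habitat-wide average g(t)/(T + t).
g'(t) = 223·14/(t + 14)². Setting 223·14/(t+14)² = 223t/[(t+14)(35.2+t)] gives 14(35.2+t) = t(t+14), so t² = 14×35.2 = 492.8.
t* = √492.8 = 22.2 min.

22.2 min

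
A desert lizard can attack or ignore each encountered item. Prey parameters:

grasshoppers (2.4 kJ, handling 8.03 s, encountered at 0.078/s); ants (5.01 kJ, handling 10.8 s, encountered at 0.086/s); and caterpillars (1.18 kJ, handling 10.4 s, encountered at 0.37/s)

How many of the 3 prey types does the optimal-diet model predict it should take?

2

Rank by E/h (kJ/s): ants 0.464, grasshoppers 0.299, caterpillars 0.113. Include each in turn until the next type's E/h falls below the running intake rate.
Rate on top 1: 0.2234. grasshoppers: 0.299 > 0.2234 → include.
Rate on top 2: 0.2419. caterpillars: 0.113 < 0.2419 → exclude; stop.
Optimal diet: ants, grasshoppers — 2 of 3 types.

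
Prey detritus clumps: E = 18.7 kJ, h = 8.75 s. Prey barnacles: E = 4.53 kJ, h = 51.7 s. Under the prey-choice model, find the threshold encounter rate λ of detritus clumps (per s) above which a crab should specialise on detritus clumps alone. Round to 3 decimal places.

0.005 per s

Drop barnacles once their profitability E₂/h₂ falls below the rate achievable on detritus clumps alone: E₂/h₂ = λE₁/(1 + λh₁).
Solve for λ: λE₁h₂ = E₂(1 + λh₁) → λ(E₁h₂ − E₂h₁) = E₂ → λ = E₂/(E₁h₂ − E₂h₁).
λ = 4.53/(18.7×51.7 − 4.53×8.75) = 4.53/927.2 = 0.004886 per s.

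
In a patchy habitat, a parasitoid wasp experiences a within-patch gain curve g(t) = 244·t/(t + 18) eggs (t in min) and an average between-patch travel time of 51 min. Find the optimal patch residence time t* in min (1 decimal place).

30.3 min

Maximise g(t)/(T+t): set derivative to zero → g'(t)(T+t) = g(t).
g'(t) = 244·18/(t + 18)². Setting 244·18/(t+18)² = 244t/[(t+18)(51+t)] gives 18(51+t) = t(t+18), so t² = 18×51 = 918.
t* = √918 = 30.3 min.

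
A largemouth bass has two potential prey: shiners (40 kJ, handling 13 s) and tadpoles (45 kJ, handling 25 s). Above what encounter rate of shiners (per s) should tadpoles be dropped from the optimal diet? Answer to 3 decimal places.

At the threshold, the rate on shiners alone equals the profitability of tadpoles: λ·40/(1 + λ·13) = 45/25 = 1.8.
Rearranging, λ(40 − 1.8×13) = 1.8, so λ = 1.8/16.6 = 0.1084 per s.

0.108 per s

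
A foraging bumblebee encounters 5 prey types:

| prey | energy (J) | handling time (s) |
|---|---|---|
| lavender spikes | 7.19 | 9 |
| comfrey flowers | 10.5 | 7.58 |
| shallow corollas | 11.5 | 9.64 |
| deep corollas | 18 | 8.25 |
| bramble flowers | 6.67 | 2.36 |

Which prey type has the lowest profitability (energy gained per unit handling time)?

Profitability E/h (J/s): lavender spikes = 7.19/9 = 0.799, comfrey flowers = 10.5/7.58 = 1.39, shallow corollas = 11.5/9.64 = 1.19, deep corollas = 18/8.25 = 2.18, bramble flowers = 6.67/2.36 = 2.83.
Ranked: bramble flowers > deep corollas > comfrey flowers > shallow corollas > lavender spikes.

lavender spikes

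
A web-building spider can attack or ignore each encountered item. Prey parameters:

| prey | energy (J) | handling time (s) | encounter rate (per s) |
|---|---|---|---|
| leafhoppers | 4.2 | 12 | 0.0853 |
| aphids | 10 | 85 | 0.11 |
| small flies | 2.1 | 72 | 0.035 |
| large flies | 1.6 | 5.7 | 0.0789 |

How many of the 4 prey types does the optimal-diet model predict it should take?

Profitabilities (E/h, J/s): leafhoppers 0.35, large flies 0.281, aphids 0.118, small flies 0.0292. Add prey in this order while the next type's profitability exceeds the intake rate on those already taken.
Rate on top 1: 0.177. large flies: 0.281 > 0.177 → include.
Rate on top 2: 0.1959. aphids: 0.118 < 0.1959 → exclude; stop.
Optimal diet: leafhoppers, large flies — 2 of 4 types.

2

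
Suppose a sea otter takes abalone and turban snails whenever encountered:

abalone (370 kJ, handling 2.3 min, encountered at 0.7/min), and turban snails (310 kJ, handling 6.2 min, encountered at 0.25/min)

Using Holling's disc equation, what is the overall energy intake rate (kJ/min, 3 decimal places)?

Energy encountered per unit search time: 0.7×370 + 0.25×310 = 336.5 kJ/min.
Handling time per unit search time: 0.7×2.3 + 0.25×6.2 = 3.16.
Rate = 336.5/(1 + 3.16) = 80.89 kJ/min.

80.889 kJ/min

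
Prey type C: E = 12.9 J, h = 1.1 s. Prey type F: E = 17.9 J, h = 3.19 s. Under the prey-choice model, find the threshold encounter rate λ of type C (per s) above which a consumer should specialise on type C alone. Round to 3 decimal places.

0.834 per s

The zero-one rule: include type F iff E₂/h₂ > λE₁/(1+λh₁). Equality gives the switch point.
λE₁h₂ = E₂ + λE₂h₁ ⇒ λ = E₂/(E₁h₂ − E₂h₁) = 17.9/(41.15 − 19.69) = 0.8341 per s.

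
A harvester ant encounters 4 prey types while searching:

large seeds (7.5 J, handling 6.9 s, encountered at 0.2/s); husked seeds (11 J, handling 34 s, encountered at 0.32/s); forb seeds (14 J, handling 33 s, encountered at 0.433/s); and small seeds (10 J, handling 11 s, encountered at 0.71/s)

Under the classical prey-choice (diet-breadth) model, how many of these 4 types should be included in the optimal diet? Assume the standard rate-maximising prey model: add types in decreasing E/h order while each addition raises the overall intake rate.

2

Rank by E/h (J/s): large seeds 1.09, small seeds 0.909, forb seeds 0.424, husked seeds 0.324. Include each in turn until the next type's E/h falls below the running intake rate.
Rate on top 1: 0.6303. small seeds: 0.909 > 0.6303 → include.
Rate on top 2: 0.844. forb seeds: 0.424 < 0.844 → exclude; stop.
Optimal diet: large seeds, small seeds — 2 of 4 types.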